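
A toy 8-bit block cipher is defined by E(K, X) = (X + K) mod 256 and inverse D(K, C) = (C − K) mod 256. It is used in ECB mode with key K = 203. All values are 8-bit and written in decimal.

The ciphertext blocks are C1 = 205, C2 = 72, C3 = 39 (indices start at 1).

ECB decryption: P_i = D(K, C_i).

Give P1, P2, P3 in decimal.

P1 = 2, P2 = 125, P3 = 92

P1: D(K, 205) = 2.
P2: D(K, 72) = 125.
P3: D(K, 39) = 92.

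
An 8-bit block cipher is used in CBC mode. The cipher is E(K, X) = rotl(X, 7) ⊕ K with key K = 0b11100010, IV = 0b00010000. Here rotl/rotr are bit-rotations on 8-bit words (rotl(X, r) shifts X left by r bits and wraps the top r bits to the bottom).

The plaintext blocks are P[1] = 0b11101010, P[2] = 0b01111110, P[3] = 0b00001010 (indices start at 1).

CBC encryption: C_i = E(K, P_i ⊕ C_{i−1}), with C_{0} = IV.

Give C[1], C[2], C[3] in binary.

C[1]: P[1] ⊕ 0b00010000 = 0b11111010; E(K, 0b11111010) = 0b10011111.
C[2]: P[2] ⊕ 0b10011111 = 0b11100001; E(K, 0b11100001) = 0b00010010.
C[3]: P[3] ⊕ 0b00010010 = 0b00011000; E(K, 0b00011000) = 0b11101110.

C[1] = 0b10011111, C[2] = 0b00010010, C[3] = 0b11101110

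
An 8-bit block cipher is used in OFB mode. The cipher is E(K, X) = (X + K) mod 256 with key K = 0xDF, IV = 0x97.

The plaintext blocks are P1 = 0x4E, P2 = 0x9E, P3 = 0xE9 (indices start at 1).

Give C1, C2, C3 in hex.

OFB encryption: S_i = E(K, S_{i−1}) with S_{0} = IV; C_i = P_i ⊕ S_i.
C1: S = E(K, 0x97) = 0x76; 0x4E ⊕ 0x76 = 0x38.
C2: S = E(K, 0x76) = 0x55; 0x9E ⊕ 0x55 = 0xCB.
C3: S = E(K, 0x55) = 0x34; 0xE9 ⊕ 0x34 = 0xDD.

C1 = 0x38, C2 = 0xCB, C3 = 0xDD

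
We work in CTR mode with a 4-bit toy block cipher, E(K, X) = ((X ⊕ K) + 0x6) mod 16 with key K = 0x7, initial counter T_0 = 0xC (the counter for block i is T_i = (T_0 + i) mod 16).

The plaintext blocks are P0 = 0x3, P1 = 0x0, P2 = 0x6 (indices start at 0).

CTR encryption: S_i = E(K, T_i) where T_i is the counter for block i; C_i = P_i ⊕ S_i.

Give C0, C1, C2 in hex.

C0: T = 0xC, S = E(K, T) = 0x1; 0x3 ⊕ 0x1 = 0x2.
C1: T = 0xD, S = E(K, T) = 0x0; 0x0 ⊕ 0x0 = 0x0.
C2: T = 0xE, S = E(K, T) = 0xF; 0x6 ⊕ 0xF = 0x9.

C0 = 0x2, C1 = 0x0, C2 = 0x9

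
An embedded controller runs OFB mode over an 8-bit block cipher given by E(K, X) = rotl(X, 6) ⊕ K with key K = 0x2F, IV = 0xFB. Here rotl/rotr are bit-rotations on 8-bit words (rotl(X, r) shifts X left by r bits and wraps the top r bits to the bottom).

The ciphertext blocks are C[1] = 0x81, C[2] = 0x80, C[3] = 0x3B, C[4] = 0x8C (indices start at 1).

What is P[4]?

OFB decryption: S_i = E(K, S_{i−1}) with S_{0} = IV; P_i = C_i ⊕ S_i.
P[1]: S = E(K, 0xFB) = 0xD1; 0x81 ⊕ 0xD1 = 0x50.
P[2]: S = E(K, 0xD1) = 0x5B; 0x80 ⊕ 0x5B = 0xDB.
P[3]: S = E(K, 0x5B) = 0xF9; 0x3B ⊕ 0xF9 = 0xC2.
P[4]: S = E(K, 0xF9) = 0x51; 0x8C ⊕ 0x51 = 0xDD.

P[4] = 0xDD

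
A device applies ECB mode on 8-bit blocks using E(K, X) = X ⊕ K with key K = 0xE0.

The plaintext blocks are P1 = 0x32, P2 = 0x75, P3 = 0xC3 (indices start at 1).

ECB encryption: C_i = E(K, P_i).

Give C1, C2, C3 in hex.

C1: E(K, 0x32) = 0xD2.
C2: E(K, 0x75) = 0x95.
C3: E(K, 0xC3) = 0x23.

C1 = 0xD2, C2 = 0x95, C3 = 0x23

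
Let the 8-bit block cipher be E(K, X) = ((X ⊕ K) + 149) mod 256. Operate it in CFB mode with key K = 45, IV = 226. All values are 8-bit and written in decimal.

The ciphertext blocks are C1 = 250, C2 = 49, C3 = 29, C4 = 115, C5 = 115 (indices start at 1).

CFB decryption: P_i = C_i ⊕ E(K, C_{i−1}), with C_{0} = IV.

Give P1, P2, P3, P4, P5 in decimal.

P1: E(K, 226) = 100; 250 ⊕ 100 = 158.
P2: E(K, 250) = 108; 49 ⊕ 108 = 93.
P3: E(K, 49) = 177; 29 ⊕ 177 = 172.
P4: E(K, 29) = 197; 115 ⊕ 197 = 182.
P5: E(K, 115) = 243; 115 ⊕ 243 = 128.

P1 = 158, P2 = 93, P3 = 172, P4 = 182, P5 = 128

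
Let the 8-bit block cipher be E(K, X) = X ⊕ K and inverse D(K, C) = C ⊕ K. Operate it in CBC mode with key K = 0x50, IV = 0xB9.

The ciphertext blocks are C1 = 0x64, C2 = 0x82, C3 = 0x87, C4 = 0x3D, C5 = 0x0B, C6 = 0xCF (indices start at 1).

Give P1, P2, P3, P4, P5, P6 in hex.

P1 = 0x8D, P2 = 0xB6, P3 = 0x55, P4 = 0xEA, P5 = 0x66, P6 = 0x94

CBC decryption: P_i = D(K, C_i) ⊕ C_{i−1}, with C_{0} = IV.
P1: D(K, 0x64) = 0x34; 0x34 ⊕ 0xB9 = 0x8D.
P2: D(K, 0x82) = 0xD2; 0xD2 ⊕ 0x64 = 0xB6.
P3: D(K, 0x87) = 0xD7; 0xD7 ⊕ 0x82 = 0x55.
P4: D(K, 0x3D) = 0x6D; 0x6D ⊕ 0x87 = 0xEA.
P5: D(K, 0x0B) = 0x5B; 0x5B ⊕ 0x3D = 0x66.
P6: D(K, 0xCF) = 0x9F; 0x9F ⊕ 0x0B = 0x94.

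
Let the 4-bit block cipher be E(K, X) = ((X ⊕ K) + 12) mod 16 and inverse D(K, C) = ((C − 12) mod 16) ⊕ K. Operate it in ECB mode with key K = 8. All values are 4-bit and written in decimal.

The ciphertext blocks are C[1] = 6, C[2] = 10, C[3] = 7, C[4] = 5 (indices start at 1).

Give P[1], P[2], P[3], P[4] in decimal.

P[1] = 2, P[2] = 6, P[3] = 3, P[4] = 1

ECB decryption: P_i = D(K, C_i).
P[1]: D(K, 6) = 2.
P[2]: D(K, 10) = 6.
P[3]: D(K, 7) = 3.
P[4]: D(K, 5) = 1.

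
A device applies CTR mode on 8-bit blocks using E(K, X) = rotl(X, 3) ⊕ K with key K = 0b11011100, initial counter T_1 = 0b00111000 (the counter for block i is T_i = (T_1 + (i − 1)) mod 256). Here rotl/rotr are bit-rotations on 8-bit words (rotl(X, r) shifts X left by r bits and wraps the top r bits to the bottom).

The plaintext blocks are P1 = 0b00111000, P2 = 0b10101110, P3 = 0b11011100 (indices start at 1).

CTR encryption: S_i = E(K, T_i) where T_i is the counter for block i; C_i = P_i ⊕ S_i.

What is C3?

C3 = 0b11010001

C1: T = 0b00111000, S = E(K, T) = 0b00011101; 0b00111000 ⊕ 0b00011101 = 0b00100101.
C2: T = 0b00111001, S = E(K, T) = 0b00010101; 0b10101110 ⊕ 0b00010101 = 0b10111011.
C3: T = 0b00111010, S = E(K, T) = 0b00001101; 0b11011100 ⊕ 0b00001101 = 0b11010001.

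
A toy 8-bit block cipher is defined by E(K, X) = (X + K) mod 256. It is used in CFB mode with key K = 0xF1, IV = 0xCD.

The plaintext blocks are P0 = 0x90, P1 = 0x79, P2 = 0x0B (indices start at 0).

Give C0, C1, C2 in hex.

C0 = 0x2E, C1 = 0x66, C2 = 0x5C

CFB encryption: C_i = P_i ⊕ E(K, C_{i−1}), with C_{−1} = IV.
C0: E(K, 0xCD) = 0xBE; 0x90 ⊕ 0xBE = 0x2E.
C1: E(K, 0x2E) = 0x1F; 0x79 ⊕ 0x1F = 0x66.
C2: E(K, 0x66) = 0x57; 0x0B ⊕ 0x57 = 0x5C.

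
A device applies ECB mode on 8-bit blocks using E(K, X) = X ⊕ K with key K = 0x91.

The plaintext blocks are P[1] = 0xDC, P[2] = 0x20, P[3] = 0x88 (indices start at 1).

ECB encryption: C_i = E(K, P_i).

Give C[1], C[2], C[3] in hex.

C[1]: E(K, 0xDC) = 0x4D.
C[2]: E(K, 0x20) = 0xB1.
C[3]: E(K, 0x88) = 0x19.

C[1] = 0x4D, C[2] = 0xB1, C[3] = 0x19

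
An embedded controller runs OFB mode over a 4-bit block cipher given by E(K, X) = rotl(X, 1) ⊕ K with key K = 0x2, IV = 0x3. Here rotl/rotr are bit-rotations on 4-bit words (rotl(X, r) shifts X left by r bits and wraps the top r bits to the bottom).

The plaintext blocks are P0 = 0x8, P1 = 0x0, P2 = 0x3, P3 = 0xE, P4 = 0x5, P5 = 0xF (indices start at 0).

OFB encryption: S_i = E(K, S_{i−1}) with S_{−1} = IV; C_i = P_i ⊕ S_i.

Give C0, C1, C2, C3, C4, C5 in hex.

C0: S = E(K, 0x3) = 0x4; 0x8 ⊕ 0x4 = 0xC.
C1: S = E(K, 0x4) = 0xA; 0x0 ⊕ 0xA = 0xA.
C2: S = E(K, 0xA) = 0x7; 0x3 ⊕ 0x7 = 0x4.
C3: S = E(K, 0x7) = 0xC; 0xE ⊕ 0xC = 0x2.
C4: S = E(K, 0xC) = 0xB; 0x5 ⊕ 0xB = 0xE.
C5: S = E(K, 0xB) = 0x5; 0xF ⊕ 0x5 = 0xA.

C0 = 0xC, C1 = 0xA, C2 = 0x4, C3 = 0x2, C4 = 0xE, C5 = 0xA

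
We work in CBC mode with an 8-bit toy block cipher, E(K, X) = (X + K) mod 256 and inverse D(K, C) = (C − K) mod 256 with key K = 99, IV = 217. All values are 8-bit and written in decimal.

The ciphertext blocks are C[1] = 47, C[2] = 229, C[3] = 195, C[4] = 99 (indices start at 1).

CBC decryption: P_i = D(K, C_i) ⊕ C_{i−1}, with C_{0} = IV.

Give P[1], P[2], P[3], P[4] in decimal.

P[1]: D(K, 47) = 204; 204 ⊕ 217 = 21.
P[2]: D(K, 229) = 130; 130 ⊕ 47 = 173.
P[3]: D(K, 195) = 96; 96 ⊕ 229 = 133.
P[4]: D(K, 99) = 0; 0 ⊕ 195 = 195.

P[1] = 21, P[2] = 173, P[3] = 133, P[4] = 195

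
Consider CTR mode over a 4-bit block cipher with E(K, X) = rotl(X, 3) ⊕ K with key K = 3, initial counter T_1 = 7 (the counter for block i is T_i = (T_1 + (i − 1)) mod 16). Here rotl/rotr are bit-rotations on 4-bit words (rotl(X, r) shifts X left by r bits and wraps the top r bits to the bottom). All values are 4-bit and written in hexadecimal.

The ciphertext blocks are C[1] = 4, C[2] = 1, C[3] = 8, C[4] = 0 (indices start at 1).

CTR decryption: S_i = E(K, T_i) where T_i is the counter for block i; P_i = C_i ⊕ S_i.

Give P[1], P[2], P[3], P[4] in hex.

P[1]: T = 7, S = E(K, T) = 8; 4 ⊕ 8 = C.
P[2]: T = 8, S = E(K, T) = 7; 1 ⊕ 7 = 6.
P[3]: T = 9, S = E(K, T) = F; 8 ⊕ F = 7.
P[4]: T = A, S = E(K, T) = 6; 0 ⊕ 6 = 6.

P[1] = C, P[2] = 6, P[3] = 7, P[4] = 6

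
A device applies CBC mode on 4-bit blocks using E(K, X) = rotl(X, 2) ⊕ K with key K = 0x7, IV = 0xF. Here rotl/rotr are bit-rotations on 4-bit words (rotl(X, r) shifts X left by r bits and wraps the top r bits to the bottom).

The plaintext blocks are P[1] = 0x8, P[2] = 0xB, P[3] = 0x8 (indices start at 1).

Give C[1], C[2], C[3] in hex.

C[1] = 0xA, C[2] = 0x3, C[3] = 0x9

CBC encryption: C_i = E(K, P_i ⊕ C_{i−1}), with C_{0} = IV.
C[1]: P[1] ⊕ 0xF = 0x7; E(K, 0x7) = 0xA.
C[2]: P[2] ⊕ 0xA = 0x1; E(K, 0x1) = 0x3.
C[3]: P[3] ⊕ 0x3 = 0xB; E(K, 0xB) = 0x9.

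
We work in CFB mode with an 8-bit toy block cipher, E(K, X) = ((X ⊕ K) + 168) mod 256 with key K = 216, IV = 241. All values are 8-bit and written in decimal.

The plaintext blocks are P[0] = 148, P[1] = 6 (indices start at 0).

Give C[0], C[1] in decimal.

CFB encryption: C_i = P_i ⊕ E(K, C_{i−1}), with C_{−1} = IV.
C[0]: E(K, 241) = 209; 148 ⊕ 209 = 69.
C[1]: E(K, 69) = 69; 6 ⊕ 69 = 67.

C[0] = 69, C[1] = 67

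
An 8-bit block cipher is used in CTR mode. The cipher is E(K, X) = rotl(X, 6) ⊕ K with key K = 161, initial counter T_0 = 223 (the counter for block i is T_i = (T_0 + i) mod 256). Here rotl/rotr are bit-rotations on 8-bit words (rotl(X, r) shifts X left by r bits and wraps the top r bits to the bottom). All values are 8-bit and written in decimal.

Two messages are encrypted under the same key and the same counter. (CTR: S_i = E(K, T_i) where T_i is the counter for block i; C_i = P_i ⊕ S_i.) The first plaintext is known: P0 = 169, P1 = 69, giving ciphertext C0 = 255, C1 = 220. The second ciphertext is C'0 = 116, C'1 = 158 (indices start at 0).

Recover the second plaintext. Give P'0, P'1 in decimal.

In CTR with a reused counter, both messages share the same keystream S_i, so C_i ⊕ C'_i = P_i ⊕ P'_i and thus P'_i = P_i ⊕ C_i ⊕ C'_i.
P'0: 169 ⊕ 255 ⊕ 116 = 34.
P'1: 69 ⊕ 220 ⊕ 158 = 7.

P'0 = 34, P'1 = 7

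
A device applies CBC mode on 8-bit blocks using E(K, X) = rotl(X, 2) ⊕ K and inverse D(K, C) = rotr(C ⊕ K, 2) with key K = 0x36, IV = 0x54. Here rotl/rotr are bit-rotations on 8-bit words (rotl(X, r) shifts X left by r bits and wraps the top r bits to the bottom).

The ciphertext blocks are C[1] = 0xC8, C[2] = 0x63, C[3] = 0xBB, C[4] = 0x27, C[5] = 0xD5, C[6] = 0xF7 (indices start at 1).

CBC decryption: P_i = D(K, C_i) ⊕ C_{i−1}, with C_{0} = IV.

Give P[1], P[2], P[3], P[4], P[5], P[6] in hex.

P[1] = 0xEB, P[2] = 0x9D, P[3] = 0x00, P[4] = 0xFF, P[5] = 0xDF, P[6] = 0xA5

P[1]: D(K, 0xC8) = 0xBF; 0xBF ⊕ 0x54 = 0xEB.
P[2]: D(K, 0x63) = 0x55; 0x55 ⊕ 0xC8 = 0x9D.
P[3]: D(K, 0xBB) = 0x63; 0x63 ⊕ 0x63 = 0x00.
P[4]: D(K, 0x27) = 0x44; 0x44 ⊕ 0xBB = 0xFF.
P[5]: D(K, 0xD5) = 0xF8; 0xF8 ⊕ 0x27 = 0xDF.
P[6]: D(K, 0xF7) = 0x70; 0x70 ⊕ 0xD5 = 0xA5.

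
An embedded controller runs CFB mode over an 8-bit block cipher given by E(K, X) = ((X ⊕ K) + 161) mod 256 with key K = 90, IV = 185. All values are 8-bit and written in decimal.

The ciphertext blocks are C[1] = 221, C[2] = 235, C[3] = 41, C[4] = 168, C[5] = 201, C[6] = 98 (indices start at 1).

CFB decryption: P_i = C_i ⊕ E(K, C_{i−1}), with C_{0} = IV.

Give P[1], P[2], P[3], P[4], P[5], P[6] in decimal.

P[1]: E(K, 185) = 132; 221 ⊕ 132 = 89.
P[2]: E(K, 221) = 40; 235 ⊕ 40 = 195.
P[3]: E(K, 235) = 82; 41 ⊕ 82 = 123.
P[4]: E(K, 41) = 20; 168 ⊕ 20 = 188.
P[5]: E(K, 168) = 147; 201 ⊕ 147 = 90.
P[6]: E(K, 201) = 52; 98 ⊕ 52 = 86.

P[1] = 89, P[2] = 195, P[3] = 123, P[4] = 188, P[5] = 90, P[6] = 86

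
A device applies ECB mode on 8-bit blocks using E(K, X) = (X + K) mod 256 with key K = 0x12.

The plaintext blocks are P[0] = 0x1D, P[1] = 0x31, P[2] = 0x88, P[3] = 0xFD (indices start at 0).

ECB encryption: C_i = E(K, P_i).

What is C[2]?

C[2] = 0x9A

C[2]: E(K, 0x88) = 0x9A.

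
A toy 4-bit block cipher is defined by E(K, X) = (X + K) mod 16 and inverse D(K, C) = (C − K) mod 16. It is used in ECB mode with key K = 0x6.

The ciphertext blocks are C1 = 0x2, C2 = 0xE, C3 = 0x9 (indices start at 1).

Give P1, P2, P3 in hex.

ECB decryption: P_i = D(K, C_i).
P1: D(K, 0x2) = 0xC.
P2: D(K, 0xE) = 0x8.
P3: D(K, 0x9) = 0x3.

P1 = 0xC, P2 = 0x8, P3 = 0x3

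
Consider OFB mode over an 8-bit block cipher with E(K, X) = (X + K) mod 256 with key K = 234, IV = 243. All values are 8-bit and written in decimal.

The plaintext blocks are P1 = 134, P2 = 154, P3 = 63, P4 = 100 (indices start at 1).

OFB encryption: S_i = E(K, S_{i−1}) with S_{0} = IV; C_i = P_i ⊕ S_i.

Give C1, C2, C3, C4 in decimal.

C1 = 91, C2 = 93, C3 = 142, C4 = 255

C1: S = E(K, 243) = 221; 134 ⊕ 221 = 91.
C2: S = E(K, 221) = 199; 154 ⊕ 199 = 93.
C3: S = E(K, 199) = 177; 63 ⊕ 177 = 142.
C4: S = E(K, 177) = 155; 100 ⊕ 155 = 255.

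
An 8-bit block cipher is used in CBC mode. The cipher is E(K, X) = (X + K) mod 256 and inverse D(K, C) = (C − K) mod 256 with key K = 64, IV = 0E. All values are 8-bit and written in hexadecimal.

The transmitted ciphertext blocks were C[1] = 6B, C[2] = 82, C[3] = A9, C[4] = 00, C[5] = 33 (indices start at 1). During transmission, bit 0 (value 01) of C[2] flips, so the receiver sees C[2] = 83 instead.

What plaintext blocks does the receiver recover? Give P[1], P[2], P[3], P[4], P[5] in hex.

P[1] = 09, P[2] = 74, P[3] = C6, P[4] = 35, P[5] = CF

CBC decryption: P_i = D(K, C_i) ⊕ C_{i−1}, with C_{0} = IV.
Only C[2] changed, to 83. In CBC, a change in C_i garbles P_i and flips the same bit in P_{i+1}. Decrypting the received ciphertext:
P[1]: D(K, 6B) = 07; 07 ⊕ 0E = 09.
P[2]: D(K, 83) = 1F; 1F ⊕ 6B = 74.
P[3]: D(K, A9) = 45; 45 ⊕ 83 = C6.
P[4]: D(K, 00) = 9C; 9C ⊕ A9 = 35.
P[5]: D(K, 33) = CF; CF ⊕ 00 = CF.
Blocks that differ from the original plaintext: P[2], P[3].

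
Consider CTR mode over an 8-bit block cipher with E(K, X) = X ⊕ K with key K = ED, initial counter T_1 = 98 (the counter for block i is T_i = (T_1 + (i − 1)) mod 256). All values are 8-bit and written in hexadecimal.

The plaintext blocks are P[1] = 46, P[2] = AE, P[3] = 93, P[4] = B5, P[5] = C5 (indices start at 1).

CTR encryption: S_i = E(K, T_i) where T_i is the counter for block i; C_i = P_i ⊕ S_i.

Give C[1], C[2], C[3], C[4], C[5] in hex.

C[1]: T = 98, S = E(K, T) = 75; 46 ⊕ 75 = 33.
C[2]: T = 99, S = E(K, T) = 74; AE ⊕ 74 = DA.
C[3]: T = 9A, S = E(K, T) = 77; 93 ⊕ 77 = E4.
C[4]: T = 9B, S = E(K, T) = 76; B5 ⊕ 76 = C3.
C[5]: T = 9C, S = E(K, T) = 71; C5 ⊕ 71 = B4.

C[1] = 33, C[2] = DA, C[3] = E4, C[4] = C3, C[5] = B4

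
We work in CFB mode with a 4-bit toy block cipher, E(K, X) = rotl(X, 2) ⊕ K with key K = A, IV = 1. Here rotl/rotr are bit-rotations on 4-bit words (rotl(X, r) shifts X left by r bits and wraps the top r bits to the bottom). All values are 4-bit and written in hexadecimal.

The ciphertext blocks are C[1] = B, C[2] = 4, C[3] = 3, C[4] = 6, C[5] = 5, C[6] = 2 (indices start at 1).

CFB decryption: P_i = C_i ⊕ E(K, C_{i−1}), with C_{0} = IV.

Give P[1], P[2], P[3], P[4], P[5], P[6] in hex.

P[1] = 5, P[2] = 0, P[3] = 8, P[4] = 0, P[5] = 6, P[6] = D

P[1]: E(K, 1) = E; B ⊕ E = 5.
P[2]: E(K, B) = 4; 4 ⊕ 4 = 0.
P[3]: E(K, 4) = B; 3 ⊕ B = 8.
P[4]: E(K, 3) = 6; 6 ⊕ 6 = 0.
P[5]: E(K, 6) = 3; 5 ⊕ 3 = 6.
P[6]: E(K, 5) = F; 2 ⊕ F = D.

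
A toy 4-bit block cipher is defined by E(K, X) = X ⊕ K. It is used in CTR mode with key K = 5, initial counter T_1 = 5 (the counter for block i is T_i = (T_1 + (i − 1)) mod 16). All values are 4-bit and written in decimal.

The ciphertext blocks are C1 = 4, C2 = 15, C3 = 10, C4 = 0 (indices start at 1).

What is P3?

P3 = 8

CTR decryption: S_i = E(K, T_i) where T_i is the counter for block i; P_i = C_i ⊕ S_i.
P3: T = 7, S = E(K, T) = 2; 10 ⊕ 2 = 8.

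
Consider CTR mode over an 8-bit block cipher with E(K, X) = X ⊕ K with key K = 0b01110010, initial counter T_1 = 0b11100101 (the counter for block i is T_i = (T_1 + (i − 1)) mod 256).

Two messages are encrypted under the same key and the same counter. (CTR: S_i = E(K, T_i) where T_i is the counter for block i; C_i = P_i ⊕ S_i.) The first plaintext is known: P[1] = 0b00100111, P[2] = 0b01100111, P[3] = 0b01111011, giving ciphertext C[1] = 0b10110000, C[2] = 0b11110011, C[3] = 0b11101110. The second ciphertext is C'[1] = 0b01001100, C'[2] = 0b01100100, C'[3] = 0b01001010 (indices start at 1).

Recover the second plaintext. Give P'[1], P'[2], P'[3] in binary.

In CTR with a reused counter, both messages share the same keystream S_i, so C_i ⊕ C'_i = P_i ⊕ P'_i and thus P'_i = P_i ⊕ C_i ⊕ C'_i.
P'[1]: 0b00100111 ⊕ 0b10110000 ⊕ 0b01001100 = 0b11011011.
P'[2]: 0b01100111 ⊕ 0b11110011 ⊕ 0b01100100 = 0b11110000.
P'[3]: 0b01111011 ⊕ 0b11101110 ⊕ 0b01001010 = 0b11011111.

P'[1] = 0b11011011, P'[2] = 0b11110000, P'[3] = 0b11011111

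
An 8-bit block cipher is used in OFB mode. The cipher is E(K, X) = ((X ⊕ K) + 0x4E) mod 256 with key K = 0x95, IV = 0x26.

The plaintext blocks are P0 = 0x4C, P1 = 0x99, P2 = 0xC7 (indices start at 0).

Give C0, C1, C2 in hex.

C0 = 0x4D, C1 = 0x7B, C2 = 0x02

OFB encryption: S_i = E(K, S_{i−1}) with S_{−1} = IV; C_i = P_i ⊕ S_i.
C0: S = E(K, 0x26) = 0x01; 0x4C ⊕ 0x01 = 0x4D.
C1: S = E(K, 0x01) = 0xE2; 0x99 ⊕ 0xE2 = 0x7B.
C2: S = E(K, 0xE2) = 0xC5; 0xC7 ⊕ 0xC5 = 0x02.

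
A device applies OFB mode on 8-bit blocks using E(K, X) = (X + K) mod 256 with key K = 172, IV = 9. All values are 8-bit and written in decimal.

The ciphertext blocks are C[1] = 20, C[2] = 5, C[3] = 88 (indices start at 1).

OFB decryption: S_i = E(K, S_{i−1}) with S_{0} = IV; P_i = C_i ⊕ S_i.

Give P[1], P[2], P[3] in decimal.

P[1] = 161, P[2] = 100, P[3] = 85

P[1]: S = E(K, 9) = 181; 20 ⊕ 181 = 161.
P[2]: S = E(K, 181) = 97; 5 ⊕ 97 = 100.
P[3]: S = E(K, 97) = 13; 88 ⊕ 13 = 85.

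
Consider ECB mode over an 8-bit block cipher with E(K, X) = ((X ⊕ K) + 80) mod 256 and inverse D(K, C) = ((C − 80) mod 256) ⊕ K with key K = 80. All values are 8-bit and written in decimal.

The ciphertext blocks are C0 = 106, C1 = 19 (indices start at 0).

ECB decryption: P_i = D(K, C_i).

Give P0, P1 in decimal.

P0 = 74, P1 = 147

P0: D(K, 106) = 74.
P1: D(K, 19) = 147.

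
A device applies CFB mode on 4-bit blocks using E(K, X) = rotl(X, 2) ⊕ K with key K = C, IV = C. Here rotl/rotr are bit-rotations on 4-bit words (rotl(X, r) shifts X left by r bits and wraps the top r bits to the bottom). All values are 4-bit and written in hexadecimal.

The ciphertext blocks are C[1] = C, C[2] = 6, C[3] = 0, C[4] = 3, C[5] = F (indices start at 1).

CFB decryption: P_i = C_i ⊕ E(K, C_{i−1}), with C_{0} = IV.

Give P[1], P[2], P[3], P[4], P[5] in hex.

P[1] = 3, P[2] = 9, P[3] = 5, P[4] = F, P[5] = F

P[1]: E(K, C) = F; C ⊕ F = 3.
P[2]: E(K, C) = F; 6 ⊕ F = 9.
P[3]: E(K, 6) = 5; 0 ⊕ 5 = 5.
P[4]: E(K, 0) = C; 3 ⊕ C = F.
P[5]: E(K, 3) = 0; F ⊕ 0 = F.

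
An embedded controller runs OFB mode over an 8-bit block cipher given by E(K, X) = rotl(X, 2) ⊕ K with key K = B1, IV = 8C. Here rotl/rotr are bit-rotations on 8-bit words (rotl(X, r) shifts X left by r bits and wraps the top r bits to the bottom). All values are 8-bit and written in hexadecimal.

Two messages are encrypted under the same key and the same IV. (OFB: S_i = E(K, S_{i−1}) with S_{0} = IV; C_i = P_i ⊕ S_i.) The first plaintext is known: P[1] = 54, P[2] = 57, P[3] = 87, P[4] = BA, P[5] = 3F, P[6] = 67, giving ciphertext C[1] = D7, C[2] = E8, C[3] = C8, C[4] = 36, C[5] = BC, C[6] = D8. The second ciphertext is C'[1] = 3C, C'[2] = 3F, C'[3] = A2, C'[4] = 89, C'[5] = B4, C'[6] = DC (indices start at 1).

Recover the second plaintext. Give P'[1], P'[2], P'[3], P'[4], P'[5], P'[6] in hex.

P'[1] = BF, P'[2] = 80, P'[3] = ED, P'[4] = 05, P'[5] = 37, P'[6] = 63

In OFB with a reused IV, both messages share the same keystream S_i, so C_i ⊕ C'_i = P_i ⊕ P'_i and thus P'_i = P_i ⊕ C_i ⊕ C'_i.
P'[1]: 54 ⊕ D7 ⊕ 3C = BF.
P'[2]: 57 ⊕ E8 ⊕ 3F = 80.
P'[3]: 87 ⊕ C8 ⊕ A2 = ED.
P'[4]: BA ⊕ 36 ⊕ 89 = 05.
P'[5]: 3F ⊕ BC ⊕ B4 = 37.
P'[6]: 67 ⊕ D8 ⊕ DC = 63.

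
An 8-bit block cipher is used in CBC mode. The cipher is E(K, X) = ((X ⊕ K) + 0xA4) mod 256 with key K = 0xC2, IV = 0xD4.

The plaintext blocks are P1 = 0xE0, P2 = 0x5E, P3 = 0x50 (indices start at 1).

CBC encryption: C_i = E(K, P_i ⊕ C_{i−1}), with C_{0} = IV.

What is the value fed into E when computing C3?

C1: P1 ⊕ 0xD4 = 0x34; E(K, 0x34) = 0x9A.
C2: P2 ⊕ 0x9A = 0xC4; E(K, 0xC4) = 0xAA.
C3: P3 ⊕ 0xAA = 0xFA; E(K, 0xFA) = 0xDC.
So the input to E for block 3 is 0xFA.

0xFA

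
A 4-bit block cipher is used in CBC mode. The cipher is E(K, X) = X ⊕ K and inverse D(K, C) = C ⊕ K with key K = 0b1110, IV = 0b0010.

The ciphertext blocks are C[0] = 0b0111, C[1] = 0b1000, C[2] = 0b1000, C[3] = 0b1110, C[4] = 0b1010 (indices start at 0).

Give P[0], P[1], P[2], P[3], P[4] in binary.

P[0] = 0b1011, P[1] = 0b0001, P[2] = 0b1110, P[3] = 0b1000, P[4] = 0b1010

CBC decryption: P_i = D(K, C_i) ⊕ C_{i−1}, with C_{−1} = IV.
P[0]: D(K, 0b0111) = 0b1001; 0b1001 ⊕ 0b0010 = 0b1011.
P[1]: D(K, 0b1000) = 0b0110; 0b0110 ⊕ 0b0111 = 0b0001.
P[2]: D(K, 0b1000) = 0b0110; 0b0110 ⊕ 0b1000 = 0b1110.
P[3]: D(K, 0b1110) = 0b0000; 0b0000 ⊕ 0b1000 = 0b1000.
P[4]: D(K, 0b1010) = 0b0100; 0b0100 ⊕ 0b1110 = 0b1010.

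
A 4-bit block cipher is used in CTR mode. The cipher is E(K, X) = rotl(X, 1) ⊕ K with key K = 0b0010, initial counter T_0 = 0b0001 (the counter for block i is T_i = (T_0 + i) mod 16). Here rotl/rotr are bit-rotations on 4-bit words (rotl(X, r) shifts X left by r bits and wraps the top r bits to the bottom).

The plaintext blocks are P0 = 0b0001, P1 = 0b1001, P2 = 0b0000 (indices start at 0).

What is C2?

C2 = 0b0100

CTR encryption: S_i = E(K, T_i) where T_i is the counter for block i; C_i = P_i ⊕ S_i.
C0: T = 0b0001, S = E(K, T) = 0b0000; 0b0001 ⊕ 0b0000 = 0b0001.
C1: T = 0b0010, S = E(K, T) = 0b0110; 0b1001 ⊕ 0b0110 = 0b1111.
C2: T = 0b0011, S = E(K, T) = 0b0100; 0b0000 ⊕ 0b0100 = 0b0100.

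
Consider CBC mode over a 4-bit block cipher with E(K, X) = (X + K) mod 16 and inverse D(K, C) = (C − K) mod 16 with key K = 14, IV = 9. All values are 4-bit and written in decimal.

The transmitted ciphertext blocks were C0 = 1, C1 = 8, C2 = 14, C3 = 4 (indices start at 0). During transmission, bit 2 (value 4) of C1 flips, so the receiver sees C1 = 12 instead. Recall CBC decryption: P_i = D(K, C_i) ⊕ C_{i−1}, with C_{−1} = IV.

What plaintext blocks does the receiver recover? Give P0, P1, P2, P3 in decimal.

Only C1 changed, to 12. In CBC, a change in C_i garbles P_i and flips the same bit in P_{i+1}. Decrypting the received ciphertext:
P0: D(K, 1) = 3; 3 ⊕ 9 = 10.
P1: D(K, 12) = 14; 14 ⊕ 1 = 15.
P2: D(K, 14) = 0; 0 ⊕ 12 = 12.
P3: D(K, 4) = 6; 6 ⊕ 14 = 8.
Blocks that differ from the original plaintext: P1, P2.

P0 = 10, P1 = 15, P2 = 12, P3 = 8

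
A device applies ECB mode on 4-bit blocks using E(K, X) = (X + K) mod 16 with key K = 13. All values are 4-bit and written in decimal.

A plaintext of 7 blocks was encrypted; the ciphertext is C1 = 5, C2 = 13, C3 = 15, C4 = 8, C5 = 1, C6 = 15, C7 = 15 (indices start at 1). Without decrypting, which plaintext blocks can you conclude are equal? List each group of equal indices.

ECB encrypts each block independently with the same key, so equal ciphertext blocks imply equal plaintext blocks.
C3 = C6 = C7 = 15, so P3 = P6 = P7.

P3 = P6 = P7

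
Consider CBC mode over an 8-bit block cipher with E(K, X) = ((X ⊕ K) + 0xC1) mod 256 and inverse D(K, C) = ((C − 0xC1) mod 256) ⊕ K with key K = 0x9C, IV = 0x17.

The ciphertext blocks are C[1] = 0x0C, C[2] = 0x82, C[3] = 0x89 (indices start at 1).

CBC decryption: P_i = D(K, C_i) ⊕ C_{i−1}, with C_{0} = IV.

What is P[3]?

P[3]: D(K, 0x89) = 0x54; 0x54 ⊕ 0x82 = 0xD6.

P[3] = 0xD6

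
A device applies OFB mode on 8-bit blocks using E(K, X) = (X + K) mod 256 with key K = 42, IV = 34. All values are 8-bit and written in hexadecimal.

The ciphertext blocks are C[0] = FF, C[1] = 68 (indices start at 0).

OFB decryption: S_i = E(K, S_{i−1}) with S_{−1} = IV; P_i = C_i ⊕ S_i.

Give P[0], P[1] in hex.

P[0]: S = E(K, 34) = 76; FF ⊕ 76 = 89.
P[1]: S = E(K, 76) = B8; 68 ⊕ B8 = D0.

P[0] = 89, P[1] = D0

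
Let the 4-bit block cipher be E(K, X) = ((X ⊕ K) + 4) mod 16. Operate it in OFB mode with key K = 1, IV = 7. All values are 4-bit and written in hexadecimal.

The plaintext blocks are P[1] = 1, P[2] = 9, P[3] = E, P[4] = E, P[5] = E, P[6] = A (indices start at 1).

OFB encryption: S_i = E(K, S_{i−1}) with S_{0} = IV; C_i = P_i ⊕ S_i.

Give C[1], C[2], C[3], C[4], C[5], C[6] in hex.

C[1] = B, C[2] = 6, C[3] = C, C[4] = 9, C[5] = 4, C[6] = 5

C[1]: S = E(K, 7) = A; 1 ⊕ A = B.
C[2]: S = E(K, A) = F; 9 ⊕ F = 6.
C[3]: S = E(K, F) = 2; E ⊕ 2 = C.
C[4]: S = E(K, 2) = 7; E ⊕ 7 = 9.
C[5]: S = E(K, 7) = A; E ⊕ A = 4.
C[6]: S = E(K, A) = F; A ⊕ F = 5.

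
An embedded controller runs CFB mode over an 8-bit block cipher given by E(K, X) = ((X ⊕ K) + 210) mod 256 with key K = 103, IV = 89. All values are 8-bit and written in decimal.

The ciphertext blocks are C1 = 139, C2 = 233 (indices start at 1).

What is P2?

P2 = 87

CFB decryption: P_i = C_i ⊕ E(K, C_{i−1}), with C_{0} = IV.
P2: E(K, 139) = 190; 233 ⊕ 190 = 87.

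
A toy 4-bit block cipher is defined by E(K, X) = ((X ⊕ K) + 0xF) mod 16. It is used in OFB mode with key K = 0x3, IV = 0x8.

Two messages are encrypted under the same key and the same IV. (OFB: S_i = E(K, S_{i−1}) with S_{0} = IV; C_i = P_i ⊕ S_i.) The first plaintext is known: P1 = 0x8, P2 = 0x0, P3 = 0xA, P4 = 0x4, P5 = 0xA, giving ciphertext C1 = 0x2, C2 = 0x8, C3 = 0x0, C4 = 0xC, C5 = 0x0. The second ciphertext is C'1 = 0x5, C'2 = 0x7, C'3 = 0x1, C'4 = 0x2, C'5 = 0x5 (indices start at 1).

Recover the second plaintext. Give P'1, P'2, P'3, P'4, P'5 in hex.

P'1 = 0xF, P'2 = 0xF, P'3 = 0xB, P'4 = 0xA, P'5 = 0xF

In OFB with a reused IV, both messages share the same keystream S_i, so C_i ⊕ C'_i = P_i ⊕ P'_i and thus P'_i = P_i ⊕ C_i ⊕ C'_i.
P'1: 0x8 ⊕ 0x2 ⊕ 0x5 = 0xF.
P'2: 0x0 ⊕ 0x8 ⊕ 0x7 = 0xF.
P'3: 0xA ⊕ 0x0 ⊕ 0x1 = 0xB.
P'4: 0x4 ⊕ 0xC ⊕ 0x2 = 0xA.
P'5: 0xA ⊕ 0x0 ⊕ 0x5 = 0xF.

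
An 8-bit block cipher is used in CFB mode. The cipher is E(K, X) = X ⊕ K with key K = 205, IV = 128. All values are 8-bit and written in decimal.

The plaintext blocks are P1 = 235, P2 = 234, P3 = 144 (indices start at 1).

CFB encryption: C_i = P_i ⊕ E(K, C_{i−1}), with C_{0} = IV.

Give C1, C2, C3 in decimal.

C1 = 166, C2 = 129, C3 = 220

C1: E(K, 128) = 77; 235 ⊕ 77 = 166.
C2: E(K, 166) = 107; 234 ⊕ 107 = 129.
C3: E(K, 129) = 76; 144 ⊕ 76 = 220.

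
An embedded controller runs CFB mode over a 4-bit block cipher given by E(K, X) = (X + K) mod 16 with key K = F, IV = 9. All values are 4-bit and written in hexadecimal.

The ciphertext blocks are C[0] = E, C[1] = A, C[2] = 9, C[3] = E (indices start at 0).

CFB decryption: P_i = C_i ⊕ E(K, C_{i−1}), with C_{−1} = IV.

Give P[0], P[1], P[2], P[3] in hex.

P[0] = 6, P[1] = 7, P[2] = 0, P[3] = 6

P[0]: E(K, 9) = 8; E ⊕ 8 = 6.
P[1]: E(K, E) = D; A ⊕ D = 7.
P[2]: E(K, A) = 9; 9 ⊕ 9 = 0.
P[3]: E(K, 9) = 8; E ⊕ 8 = 6.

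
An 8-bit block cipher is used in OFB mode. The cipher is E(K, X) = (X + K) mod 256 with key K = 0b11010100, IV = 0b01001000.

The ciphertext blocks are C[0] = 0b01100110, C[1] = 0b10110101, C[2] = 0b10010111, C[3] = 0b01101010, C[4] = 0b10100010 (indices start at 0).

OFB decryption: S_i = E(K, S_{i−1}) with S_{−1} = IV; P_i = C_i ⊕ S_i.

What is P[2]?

P[2] = 0b01010011

P[0]: S = E(K, 0b01001000) = 0b00011100; 0b01100110 ⊕ 0b00011100 = 0b01111010.
P[1]: S = E(K, 0b00011100) = 0b11110000; 0b10110101 ⊕ 0b11110000 = 0b01000101.
P[2]: S = E(K, 0b11110000) = 0b11000100; 0b10010111 ⊕ 0b11000100 = 0b01010011.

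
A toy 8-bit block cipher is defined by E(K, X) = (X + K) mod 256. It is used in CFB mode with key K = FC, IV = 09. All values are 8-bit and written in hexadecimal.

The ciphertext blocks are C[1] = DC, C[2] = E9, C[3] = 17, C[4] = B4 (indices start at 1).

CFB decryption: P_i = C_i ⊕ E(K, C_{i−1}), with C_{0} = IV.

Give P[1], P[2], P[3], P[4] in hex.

P[1] = D9, P[2] = 31, P[3] = F2, P[4] = A7

P[1]: E(K, 09) = 05; DC ⊕ 05 = D9.
P[2]: E(K, DC) = D8; E9 ⊕ D8 = 31.
P[3]: E(K, E9) = E5; 17 ⊕ E5 = F2.
P[4]: E(K, 17) = 13; B4 ⊕ 13 = A7.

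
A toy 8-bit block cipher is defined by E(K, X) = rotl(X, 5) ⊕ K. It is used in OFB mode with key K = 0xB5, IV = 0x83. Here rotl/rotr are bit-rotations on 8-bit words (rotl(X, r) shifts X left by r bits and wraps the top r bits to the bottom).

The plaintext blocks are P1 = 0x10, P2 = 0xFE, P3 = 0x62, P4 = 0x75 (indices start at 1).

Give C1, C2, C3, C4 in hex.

OFB encryption: S_i = E(K, S_{i−1}) with S_{0} = IV; C_i = P_i ⊕ S_i.
C1: S = E(K, 0x83) = 0xC5; 0x10 ⊕ 0xC5 = 0xD5.
C2: S = E(K, 0xC5) = 0x0D; 0xFE ⊕ 0x0D = 0xF3.
C3: S = E(K, 0x0D) = 0x14; 0x62 ⊕ 0x14 = 0x76.
C4: S = E(K, 0x14) = 0x37; 0x75 ⊕ 0x37 = 0x42.

C1 = 0xD5, C2 = 0xF3, C3 = 0x76, C4 = 0x42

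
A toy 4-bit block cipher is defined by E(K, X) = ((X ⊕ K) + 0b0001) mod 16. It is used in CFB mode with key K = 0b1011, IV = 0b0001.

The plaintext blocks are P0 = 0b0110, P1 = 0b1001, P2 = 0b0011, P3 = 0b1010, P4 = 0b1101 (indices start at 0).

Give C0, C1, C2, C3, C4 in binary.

C0 = 0b1101, C1 = 0b1110, C2 = 0b0101, C3 = 0b0101, C4 = 0b0010

CFB encryption: C_i = P_i ⊕ E(K, C_{i−1}), with C_{−1} = IV.
C0: E(K, 0b0001) = 0b1011; 0b0110 ⊕ 0b1011 = 0b1101.
C1: E(K, 0b1101) = 0b0111; 0b1001 ⊕ 0b0111 = 0b1110.
C2: E(K, 0b1110) = 0b0110; 0b0011 ⊕ 0b0110 = 0b0101.
C3: E(K, 0b0101) = 0b1111; 0b1010 ⊕ 0b1111 = 0b0101.
C4: E(K, 0b0101) = 0b1111; 0b1101 ⊕ 0b1111 = 0b0010.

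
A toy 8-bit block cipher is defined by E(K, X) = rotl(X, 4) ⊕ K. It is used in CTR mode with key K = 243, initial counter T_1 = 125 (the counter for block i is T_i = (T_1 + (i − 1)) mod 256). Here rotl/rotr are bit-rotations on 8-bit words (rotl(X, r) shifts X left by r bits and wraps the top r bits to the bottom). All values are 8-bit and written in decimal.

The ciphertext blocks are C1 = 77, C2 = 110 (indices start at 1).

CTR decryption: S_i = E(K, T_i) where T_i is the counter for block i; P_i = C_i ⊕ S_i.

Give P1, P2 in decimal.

P1: T = 125, S = E(K, T) = 36; 77 ⊕ 36 = 105.
P2: T = 126, S = E(K, T) = 20; 110 ⊕ 20 = 122.

P1 = 105, P2 = 122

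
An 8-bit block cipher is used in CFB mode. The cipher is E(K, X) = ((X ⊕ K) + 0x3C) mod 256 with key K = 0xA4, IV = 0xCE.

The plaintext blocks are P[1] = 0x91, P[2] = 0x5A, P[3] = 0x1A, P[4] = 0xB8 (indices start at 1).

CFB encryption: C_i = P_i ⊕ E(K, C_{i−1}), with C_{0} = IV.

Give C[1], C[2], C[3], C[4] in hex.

C[1] = 0x37, C[2] = 0x95, C[3] = 0x77, C[4] = 0xB7

C[1]: E(K, 0xCE) = 0xA6; 0x91 ⊕ 0xA6 = 0x37.
C[2]: E(K, 0x37) = 0xCF; 0x5A ⊕ 0xCF = 0x95.
C[3]: E(K, 0x95) = 0x6D; 0x1A ⊕ 0x6D = 0x77.
C[4]: E(K, 0x77) = 0x0F; 0xB8 ⊕ 0x0F = 0xB7.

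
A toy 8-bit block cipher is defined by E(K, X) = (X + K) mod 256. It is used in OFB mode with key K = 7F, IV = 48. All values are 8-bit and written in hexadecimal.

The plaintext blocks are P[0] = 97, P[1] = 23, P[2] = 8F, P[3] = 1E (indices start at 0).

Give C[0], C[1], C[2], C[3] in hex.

OFB encryption: S_i = E(K, S_{i−1}) with S_{−1} = IV; C_i = P_i ⊕ S_i.
C[0]: S = E(K, 48) = C7; 97 ⊕ C7 = 50.
C[1]: S = E(K, C7) = 46; 23 ⊕ 46 = 65.
C[2]: S = E(K, 46) = C5; 8F ⊕ C5 = 4A.
C[3]: S = E(K, C5) = 44; 1E ⊕ 44 = 5A.

C[0] = 50, C[1] = 65, C[2] = 4A, C[3] = 5A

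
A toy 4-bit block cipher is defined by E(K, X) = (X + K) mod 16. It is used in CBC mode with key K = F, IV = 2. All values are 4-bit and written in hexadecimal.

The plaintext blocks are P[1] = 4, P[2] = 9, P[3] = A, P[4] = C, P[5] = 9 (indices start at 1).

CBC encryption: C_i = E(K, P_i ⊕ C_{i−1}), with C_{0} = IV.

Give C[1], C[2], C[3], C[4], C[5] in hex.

C[1] = 5, C[2] = B, C[3] = 0, C[4] = B, C[5] = 1

C[1]: P[1] ⊕ 2 = 6; E(K, 6) = 5.
C[2]: P[2] ⊕ 5 = C; E(K, C) = B.
C[3]: P[3] ⊕ B = 1; E(K, 1) = 0.
C[4]: P[4] ⊕ 0 = C; E(K, C) = B.
C[5]: P[5] ⊕ B = 2; E(K, 2) = 1.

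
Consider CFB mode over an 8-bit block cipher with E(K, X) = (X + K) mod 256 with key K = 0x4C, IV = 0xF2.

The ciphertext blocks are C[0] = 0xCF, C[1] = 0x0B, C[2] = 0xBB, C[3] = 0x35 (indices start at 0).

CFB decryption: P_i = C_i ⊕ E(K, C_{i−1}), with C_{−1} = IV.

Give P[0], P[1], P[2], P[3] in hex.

P[0]: E(K, 0xF2) = 0x3E; 0xCF ⊕ 0x3E = 0xF1.
P[1]: E(K, 0xCF) = 0x1B; 0x0B ⊕ 0x1B = 0x10.
P[2]: E(K, 0x0B) = 0x57; 0xBB ⊕ 0x57 = 0xEC.
P[3]: E(K, 0xBB) = 0x07; 0x35 ⊕ 0x07 = 0x32.

P[0] = 0xF1, P[1] = 0x10, P[2] = 0xEC, P[3] = 0x32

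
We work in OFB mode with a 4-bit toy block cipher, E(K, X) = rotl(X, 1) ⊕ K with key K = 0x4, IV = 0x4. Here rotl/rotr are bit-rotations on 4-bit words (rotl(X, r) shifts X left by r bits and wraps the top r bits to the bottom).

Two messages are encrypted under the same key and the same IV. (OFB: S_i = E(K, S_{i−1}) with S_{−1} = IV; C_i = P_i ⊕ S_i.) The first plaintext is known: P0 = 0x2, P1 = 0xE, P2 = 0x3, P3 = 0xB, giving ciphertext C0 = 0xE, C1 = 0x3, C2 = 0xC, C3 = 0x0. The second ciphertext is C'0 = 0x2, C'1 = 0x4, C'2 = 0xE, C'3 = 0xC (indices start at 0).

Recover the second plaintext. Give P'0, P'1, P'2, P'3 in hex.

In OFB with a reused IV, both messages share the same keystream S_i, so C_i ⊕ C'_i = P_i ⊕ P'_i and thus P'_i = P_i ⊕ C_i ⊕ C'_i.
P'0: 0x2 ⊕ 0xE ⊕ 0x2 = 0xE.
P'1: 0xE ⊕ 0x3 ⊕ 0x4 = 0x9.
P'2: 0x3 ⊕ 0xC ⊕ 0xE = 0x1.
P'3: 0xB ⊕ 0x0 ⊕ 0xC = 0x7.

P'0 = 0xE, P'1 = 0x9, P'2 = 0x1, P'3 = 0x7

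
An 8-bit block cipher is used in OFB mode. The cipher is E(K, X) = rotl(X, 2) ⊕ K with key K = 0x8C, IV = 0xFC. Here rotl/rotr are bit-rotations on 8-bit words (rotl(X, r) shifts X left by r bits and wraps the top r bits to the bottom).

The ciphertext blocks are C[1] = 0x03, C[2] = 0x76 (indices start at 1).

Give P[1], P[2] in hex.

OFB decryption: S_i = E(K, S_{i−1}) with S_{0} = IV; P_i = C_i ⊕ S_i.
P[1]: S = E(K, 0xFC) = 0x7F; 0x03 ⊕ 0x7F = 0x7C.
P[2]: S = E(K, 0x7F) = 0x71; 0x76 ⊕ 0x71 = 0x07.

P[1] = 0x7C, P[2] = 0x07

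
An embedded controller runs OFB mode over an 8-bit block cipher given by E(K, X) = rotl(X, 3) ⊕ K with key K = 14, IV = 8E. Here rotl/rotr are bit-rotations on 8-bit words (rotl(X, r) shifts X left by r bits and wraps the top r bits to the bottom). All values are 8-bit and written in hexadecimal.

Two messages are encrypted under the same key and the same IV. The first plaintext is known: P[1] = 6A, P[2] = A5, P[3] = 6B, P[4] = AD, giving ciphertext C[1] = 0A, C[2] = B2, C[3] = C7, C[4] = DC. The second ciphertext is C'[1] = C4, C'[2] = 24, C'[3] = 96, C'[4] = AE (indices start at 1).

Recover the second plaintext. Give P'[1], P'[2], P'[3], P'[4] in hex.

In OFB with a reused IV, both messages share the same keystream S_i, so C_i ⊕ C'_i = P_i ⊕ P'_i and thus P'_i = P_i ⊕ C_i ⊕ C'_i.
P'[1]: 6A ⊕ 0A ⊕ C4 = A4.
P'[2]: A5 ⊕ B2 ⊕ 24 = 33.
P'[3]: 6B ⊕ C7 ⊕ 96 = 3A.
P'[4]: AD ⊕ DC ⊕ AE = DF.

P'[1] = A4, P'[2] = 33, P'[3] = 3A, P'[4] = DF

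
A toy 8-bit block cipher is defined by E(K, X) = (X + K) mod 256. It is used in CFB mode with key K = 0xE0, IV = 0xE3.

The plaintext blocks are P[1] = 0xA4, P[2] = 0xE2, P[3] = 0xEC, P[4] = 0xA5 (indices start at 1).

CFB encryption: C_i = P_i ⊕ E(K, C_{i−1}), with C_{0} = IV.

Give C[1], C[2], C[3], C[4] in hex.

C[1] = 0x67, C[2] = 0xA5, C[3] = 0x69, C[4] = 0xEC

C[1]: E(K, 0xE3) = 0xC3; 0xA4 ⊕ 0xC3 = 0x67.
C[2]: E(K, 0x67) = 0x47; 0xE2 ⊕ 0x47 = 0xA5.
C[3]: E(K, 0xA5) = 0x85; 0xEC ⊕ 0x85 = 0x69.
C[4]: E(K, 0x69) = 0x49; 0xA5 ⊕ 0x49 = 0xEC.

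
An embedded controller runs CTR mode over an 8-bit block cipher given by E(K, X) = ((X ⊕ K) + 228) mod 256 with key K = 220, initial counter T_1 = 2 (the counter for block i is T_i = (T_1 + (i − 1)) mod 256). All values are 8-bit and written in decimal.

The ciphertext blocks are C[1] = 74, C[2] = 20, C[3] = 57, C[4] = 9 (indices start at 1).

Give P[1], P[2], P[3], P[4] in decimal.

P[1] = 136, P[2] = 215, P[3] = 133, P[4] = 180

CTR decryption: S_i = E(K, T_i) where T_i is the counter for block i; P_i = C_i ⊕ S_i.
P[1]: T = 2, S = E(K, T) = 194; 74 ⊕ 194 = 136.
P[2]: T = 3, S = E(K, T) = 195; 20 ⊕ 195 = 215.
P[3]: T = 4, S = E(K, T) = 188; 57 ⊕ 188 = 133.
P[4]: T = 5, S = E(K, T) = 189; 9 ⊕ 189 = 180.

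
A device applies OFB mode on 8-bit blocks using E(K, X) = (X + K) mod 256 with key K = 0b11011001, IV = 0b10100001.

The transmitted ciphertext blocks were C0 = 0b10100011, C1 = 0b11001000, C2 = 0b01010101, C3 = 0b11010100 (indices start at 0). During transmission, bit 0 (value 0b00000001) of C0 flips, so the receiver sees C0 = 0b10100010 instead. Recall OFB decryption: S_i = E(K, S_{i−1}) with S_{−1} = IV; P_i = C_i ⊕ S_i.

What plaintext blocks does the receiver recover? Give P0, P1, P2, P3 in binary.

Only C0 changed, to 0b10100010. In OFB, a change in C_i flips the same bit in P_i only; the keystream is unaffected. Decrypting the received ciphertext:
P0: S = E(K, 0b10100001) = 0b01111010; 0b10100010 ⊕ 0b01111010 = 0b11011000.
P1: S = E(K, 0b01111010) = 0b01010011; 0b11001000 ⊕ 0b01010011 = 0b10011011.
P2: S = E(K, 0b01010011) = 0b00101100; 0b01010101 ⊕ 0b00101100 = 0b01111001.
P3: S = E(K, 0b00101100) = 0b00000101; 0b11010100 ⊕ 0b00000101 = 0b11010001.
Blocks that differ from the original plaintext: P0.

P0 = 0b11011000, P1 = 0b10011011, P2 = 0b01111001, P3 = 0b11010001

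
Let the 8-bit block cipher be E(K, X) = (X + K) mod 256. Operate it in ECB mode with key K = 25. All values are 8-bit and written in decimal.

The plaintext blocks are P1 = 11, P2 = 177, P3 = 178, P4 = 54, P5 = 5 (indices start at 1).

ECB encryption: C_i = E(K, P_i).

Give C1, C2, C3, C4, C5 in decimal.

C1 = 36, C2 = 202, C3 = 203, C4 = 79, C5 = 30

C1: E(K, 11) = 36.
C2: E(K, 177) = 202.
C3: E(K, 178) = 203.
C4: E(K, 54) = 79.
C5: E(K, 5) = 30.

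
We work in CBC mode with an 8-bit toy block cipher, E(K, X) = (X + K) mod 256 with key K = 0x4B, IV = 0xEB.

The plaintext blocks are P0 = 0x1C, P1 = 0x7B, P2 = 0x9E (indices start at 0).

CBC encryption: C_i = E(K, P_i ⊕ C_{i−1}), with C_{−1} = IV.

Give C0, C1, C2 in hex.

C0: P0 ⊕ 0xEB = 0xF7; E(K, 0xF7) = 0x42.
C1: P1 ⊕ 0x42 = 0x39; E(K, 0x39) = 0x84.
C2: P2 ⊕ 0x84 = 0x1A; E(K, 0x1A) = 0x65.

C0 = 0x42, C1 = 0x84, C2 = 0x65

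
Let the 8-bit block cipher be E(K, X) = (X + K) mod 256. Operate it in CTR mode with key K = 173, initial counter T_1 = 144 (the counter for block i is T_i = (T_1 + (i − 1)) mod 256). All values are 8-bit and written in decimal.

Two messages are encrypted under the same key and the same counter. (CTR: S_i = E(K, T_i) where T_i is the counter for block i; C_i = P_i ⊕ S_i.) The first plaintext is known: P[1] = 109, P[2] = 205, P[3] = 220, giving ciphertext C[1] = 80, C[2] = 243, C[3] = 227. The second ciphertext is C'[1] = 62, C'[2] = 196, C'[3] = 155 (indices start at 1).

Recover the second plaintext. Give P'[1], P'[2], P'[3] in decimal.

P'[1] = 3, P'[2] = 250, P'[3] = 164

In CTR with a reused counter, both messages share the same keystream S_i, so C_i ⊕ C'_i = P_i ⊕ P'_i and thus P'_i = P_i ⊕ C_i ⊕ C'_i.
P'[1]: 109 ⊕ 80 ⊕ 62 = 3.
P'[2]: 205 ⊕ 243 ⊕ 196 = 250.
P'[3]: 220 ⊕ 227 ⊕ 155 = 164.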